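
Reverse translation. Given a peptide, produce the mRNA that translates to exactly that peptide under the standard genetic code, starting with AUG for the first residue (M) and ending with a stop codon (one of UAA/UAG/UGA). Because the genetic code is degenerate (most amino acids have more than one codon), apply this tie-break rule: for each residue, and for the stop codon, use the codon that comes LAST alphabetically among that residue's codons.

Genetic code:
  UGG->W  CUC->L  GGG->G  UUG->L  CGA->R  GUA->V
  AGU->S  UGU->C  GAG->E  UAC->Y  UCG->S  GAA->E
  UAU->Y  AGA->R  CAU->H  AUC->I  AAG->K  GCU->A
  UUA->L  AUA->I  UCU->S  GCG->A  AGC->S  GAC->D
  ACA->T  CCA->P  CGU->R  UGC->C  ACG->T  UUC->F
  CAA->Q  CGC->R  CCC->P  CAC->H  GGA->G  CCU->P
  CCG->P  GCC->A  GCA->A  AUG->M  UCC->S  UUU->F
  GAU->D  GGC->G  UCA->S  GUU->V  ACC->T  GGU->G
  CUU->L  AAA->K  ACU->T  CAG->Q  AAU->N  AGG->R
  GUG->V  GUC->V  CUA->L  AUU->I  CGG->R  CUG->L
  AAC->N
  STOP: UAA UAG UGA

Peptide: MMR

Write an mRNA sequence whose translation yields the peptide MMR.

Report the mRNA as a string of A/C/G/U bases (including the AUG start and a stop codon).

Answer: mRNA: AUGAUGCGUUGA

Derivation:
residue 1: M -> AUG (start codon)
residue 2: M -> AUG (only codon)
residue 3: R codons sorted = AGA,AGG,CGA,CGC,CGG,CGU -> pick last = CGU
terminator: stop codons sorted = UAA,UAG,UGA -> pick last = UGA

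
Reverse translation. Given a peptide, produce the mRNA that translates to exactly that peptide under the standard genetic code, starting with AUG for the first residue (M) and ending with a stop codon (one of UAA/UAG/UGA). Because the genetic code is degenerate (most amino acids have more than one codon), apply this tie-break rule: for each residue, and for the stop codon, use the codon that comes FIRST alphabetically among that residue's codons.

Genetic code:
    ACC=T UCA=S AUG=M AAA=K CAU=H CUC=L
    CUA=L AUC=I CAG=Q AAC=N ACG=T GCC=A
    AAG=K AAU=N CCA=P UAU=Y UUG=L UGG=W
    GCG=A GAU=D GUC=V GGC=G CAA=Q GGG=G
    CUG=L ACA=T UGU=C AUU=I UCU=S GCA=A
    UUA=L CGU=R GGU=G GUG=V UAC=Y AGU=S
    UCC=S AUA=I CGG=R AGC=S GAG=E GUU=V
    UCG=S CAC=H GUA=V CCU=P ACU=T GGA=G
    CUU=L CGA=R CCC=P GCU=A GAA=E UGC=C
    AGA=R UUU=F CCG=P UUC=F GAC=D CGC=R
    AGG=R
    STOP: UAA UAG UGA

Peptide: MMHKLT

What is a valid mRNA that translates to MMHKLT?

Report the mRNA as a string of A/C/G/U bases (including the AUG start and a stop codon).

Answer: mRNA: AUGAUGCACAAACUAACAUAA

Derivation:
residue 1: M -> AUG (start codon)
residue 2: M -> AUG (only codon)
residue 3: H codons sorted = CAC,CAU -> pick first = CAC
residue 4: K codons sorted = AAA,AAG -> pick first = AAA
residue 5: L codons sorted = CUA,CUC,CUG,CUU,UUA,UUG -> pick first = CUA
residue 6: T codons sorted = ACA,ACC,ACG,ACU -> pick first = ACA
terminator: stop codons sorted = UAA,UAG,UGA -> pick first = UAA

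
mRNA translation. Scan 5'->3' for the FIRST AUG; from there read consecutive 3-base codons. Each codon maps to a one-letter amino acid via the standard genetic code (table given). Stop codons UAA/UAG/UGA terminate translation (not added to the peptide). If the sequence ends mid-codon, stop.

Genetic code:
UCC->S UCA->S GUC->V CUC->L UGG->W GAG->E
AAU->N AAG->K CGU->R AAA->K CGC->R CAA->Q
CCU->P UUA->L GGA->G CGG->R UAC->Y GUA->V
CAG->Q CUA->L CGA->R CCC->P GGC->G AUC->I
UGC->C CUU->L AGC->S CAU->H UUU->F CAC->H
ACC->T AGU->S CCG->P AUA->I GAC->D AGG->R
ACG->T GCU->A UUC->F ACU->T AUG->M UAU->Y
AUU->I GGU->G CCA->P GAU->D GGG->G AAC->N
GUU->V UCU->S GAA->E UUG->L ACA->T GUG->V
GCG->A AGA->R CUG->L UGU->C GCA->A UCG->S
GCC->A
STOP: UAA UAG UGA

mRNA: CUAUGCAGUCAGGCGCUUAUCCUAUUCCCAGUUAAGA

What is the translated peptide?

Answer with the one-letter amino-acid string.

Answer: MQSGAYPIPS

Derivation:
start AUG at pos 2
pos 2: AUG -> M; peptide=M
pos 5: CAG -> Q; peptide=MQ
pos 8: UCA -> S; peptide=MQS
pos 11: GGC -> G; peptide=MQSG
pos 14: GCU -> A; peptide=MQSGA
pos 17: UAU -> Y; peptide=MQSGAY
pos 20: CCU -> P; peptide=MQSGAYP
pos 23: AUU -> I; peptide=MQSGAYPI
pos 26: CCC -> P; peptide=MQSGAYPIP
pos 29: AGU -> S; peptide=MQSGAYPIPS
pos 32: UAA -> STOP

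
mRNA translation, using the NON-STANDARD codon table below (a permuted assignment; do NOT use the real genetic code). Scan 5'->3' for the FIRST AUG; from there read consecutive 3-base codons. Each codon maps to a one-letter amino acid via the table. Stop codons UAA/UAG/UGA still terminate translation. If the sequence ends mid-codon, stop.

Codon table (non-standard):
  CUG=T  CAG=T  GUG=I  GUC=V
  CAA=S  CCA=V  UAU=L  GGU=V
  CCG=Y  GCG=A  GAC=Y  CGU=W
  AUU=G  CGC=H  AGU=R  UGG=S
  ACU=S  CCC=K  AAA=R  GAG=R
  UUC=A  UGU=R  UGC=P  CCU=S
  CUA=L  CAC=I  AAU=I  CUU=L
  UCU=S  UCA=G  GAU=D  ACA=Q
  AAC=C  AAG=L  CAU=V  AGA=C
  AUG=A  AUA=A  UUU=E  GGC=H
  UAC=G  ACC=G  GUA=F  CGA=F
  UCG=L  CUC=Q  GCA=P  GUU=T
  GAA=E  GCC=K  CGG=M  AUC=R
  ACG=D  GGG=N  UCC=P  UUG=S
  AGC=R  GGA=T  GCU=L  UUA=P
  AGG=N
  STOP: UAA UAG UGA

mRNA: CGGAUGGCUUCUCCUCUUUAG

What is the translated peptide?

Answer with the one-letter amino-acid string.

Answer: ALSSL

Derivation:
start AUG at pos 3
pos 3: AUG -> A; peptide=A
pos 6: GCU -> L; peptide=AL
pos 9: UCU -> S; peptide=ALS
pos 12: CCU -> S; peptide=ALSS
pos 15: CUU -> L; peptide=ALSSL
pos 18: UAG -> STOP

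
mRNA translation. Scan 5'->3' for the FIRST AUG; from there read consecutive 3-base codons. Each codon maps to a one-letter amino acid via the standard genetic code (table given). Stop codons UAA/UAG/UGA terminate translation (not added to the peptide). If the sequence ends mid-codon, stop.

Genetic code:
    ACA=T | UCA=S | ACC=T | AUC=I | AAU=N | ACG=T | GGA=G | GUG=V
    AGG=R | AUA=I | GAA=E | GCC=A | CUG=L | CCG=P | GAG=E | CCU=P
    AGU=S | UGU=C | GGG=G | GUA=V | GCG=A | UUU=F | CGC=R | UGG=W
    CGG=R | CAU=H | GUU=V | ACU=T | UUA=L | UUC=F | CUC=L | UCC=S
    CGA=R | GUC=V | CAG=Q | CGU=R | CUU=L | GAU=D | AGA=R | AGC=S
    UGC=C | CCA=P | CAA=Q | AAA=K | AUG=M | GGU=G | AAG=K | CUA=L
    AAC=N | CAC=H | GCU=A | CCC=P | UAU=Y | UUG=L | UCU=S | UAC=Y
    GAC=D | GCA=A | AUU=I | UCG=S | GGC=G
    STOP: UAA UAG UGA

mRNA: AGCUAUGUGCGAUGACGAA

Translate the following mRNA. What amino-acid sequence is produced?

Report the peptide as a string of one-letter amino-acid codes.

Answer: MCDDE

Derivation:
start AUG at pos 4
pos 4: AUG -> M; peptide=M
pos 7: UGC -> C; peptide=MC
pos 10: GAU -> D; peptide=MCD
pos 13: GAC -> D; peptide=MCDD
pos 16: GAA -> E; peptide=MCDDE
pos 19: only 0 nt remain (<3), stop (end of mRNA)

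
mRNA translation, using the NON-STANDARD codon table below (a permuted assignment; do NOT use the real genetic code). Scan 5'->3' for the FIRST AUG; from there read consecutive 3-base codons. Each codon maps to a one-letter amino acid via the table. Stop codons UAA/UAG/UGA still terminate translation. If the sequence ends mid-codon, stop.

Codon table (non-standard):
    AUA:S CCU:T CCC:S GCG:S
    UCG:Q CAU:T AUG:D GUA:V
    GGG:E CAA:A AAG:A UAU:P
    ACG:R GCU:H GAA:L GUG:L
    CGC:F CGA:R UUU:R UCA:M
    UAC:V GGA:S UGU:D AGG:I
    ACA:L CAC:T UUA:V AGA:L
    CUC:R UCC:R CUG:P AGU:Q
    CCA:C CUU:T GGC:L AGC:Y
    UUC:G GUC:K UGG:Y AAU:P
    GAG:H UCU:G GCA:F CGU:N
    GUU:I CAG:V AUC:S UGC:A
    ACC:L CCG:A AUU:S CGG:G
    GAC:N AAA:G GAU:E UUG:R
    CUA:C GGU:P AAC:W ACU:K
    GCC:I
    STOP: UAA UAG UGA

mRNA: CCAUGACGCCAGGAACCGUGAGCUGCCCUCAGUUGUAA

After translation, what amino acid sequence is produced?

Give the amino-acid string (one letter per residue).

Answer: DRCSLLYATVR

Derivation:
start AUG at pos 2
pos 2: AUG -> D; peptide=D
pos 5: ACG -> R; peptide=DR
pos 8: CCA -> C; peptide=DRC
pos 11: GGA -> S; peptide=DRCS
pos 14: ACC -> L; peptide=DRCSL
pos 17: GUG -> L; peptide=DRCSLL
pos 20: AGC -> Y; peptide=DRCSLLY
pos 23: UGC -> A; peptide=DRCSLLYA
pos 26: CCU -> T; peptide=DRCSLLYAT
pos 29: CAG -> V; peptide=DRCSLLYATV
pos 32: UUG -> R; peptide=DRCSLLYATVR
pos 35: UAA -> STOP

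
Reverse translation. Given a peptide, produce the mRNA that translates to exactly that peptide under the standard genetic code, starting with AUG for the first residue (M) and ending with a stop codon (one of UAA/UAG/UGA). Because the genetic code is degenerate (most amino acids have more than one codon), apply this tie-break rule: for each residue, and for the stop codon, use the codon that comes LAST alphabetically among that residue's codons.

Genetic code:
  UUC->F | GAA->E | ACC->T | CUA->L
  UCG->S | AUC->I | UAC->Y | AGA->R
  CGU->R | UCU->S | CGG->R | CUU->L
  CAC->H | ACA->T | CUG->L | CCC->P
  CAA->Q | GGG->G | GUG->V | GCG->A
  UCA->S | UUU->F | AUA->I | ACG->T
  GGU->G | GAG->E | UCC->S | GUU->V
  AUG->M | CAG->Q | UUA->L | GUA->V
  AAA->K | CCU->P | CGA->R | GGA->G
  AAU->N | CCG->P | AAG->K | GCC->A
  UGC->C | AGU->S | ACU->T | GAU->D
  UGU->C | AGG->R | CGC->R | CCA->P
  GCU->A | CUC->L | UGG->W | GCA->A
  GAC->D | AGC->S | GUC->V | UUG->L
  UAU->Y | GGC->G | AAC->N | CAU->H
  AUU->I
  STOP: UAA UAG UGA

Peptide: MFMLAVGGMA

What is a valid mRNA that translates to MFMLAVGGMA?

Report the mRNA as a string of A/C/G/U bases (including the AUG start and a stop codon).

residue 1: M -> AUG (start codon)
residue 2: F codons sorted = UUC,UUU -> pick last = UUU
residue 3: M -> AUG (only codon)
residue 4: L codons sorted = CUA,CUC,CUG,CUU,UUA,UUG -> pick last = UUG
residue 5: A codons sorted = GCA,GCC,GCG,GCU -> pick last = GCU
residue 6: V codons sorted = GUA,GUC,GUG,GUU -> pick last = GUU
residue 7: G codons sorted = GGA,GGC,GGG,GGU -> pick last = GGU
residue 8: G codons sorted = GGA,GGC,GGG,GGU -> pick last = GGU
residue 9: M -> AUG (only codon)
residue 10: A codons sorted = GCA,GCC,GCG,GCU -> pick last = GCU
terminator: stop codons sorted = UAA,UAG,UGA -> pick last = UGA

Answer: mRNA: AUGUUUAUGUUGGCUGUUGGUGGUAUGGCUUGA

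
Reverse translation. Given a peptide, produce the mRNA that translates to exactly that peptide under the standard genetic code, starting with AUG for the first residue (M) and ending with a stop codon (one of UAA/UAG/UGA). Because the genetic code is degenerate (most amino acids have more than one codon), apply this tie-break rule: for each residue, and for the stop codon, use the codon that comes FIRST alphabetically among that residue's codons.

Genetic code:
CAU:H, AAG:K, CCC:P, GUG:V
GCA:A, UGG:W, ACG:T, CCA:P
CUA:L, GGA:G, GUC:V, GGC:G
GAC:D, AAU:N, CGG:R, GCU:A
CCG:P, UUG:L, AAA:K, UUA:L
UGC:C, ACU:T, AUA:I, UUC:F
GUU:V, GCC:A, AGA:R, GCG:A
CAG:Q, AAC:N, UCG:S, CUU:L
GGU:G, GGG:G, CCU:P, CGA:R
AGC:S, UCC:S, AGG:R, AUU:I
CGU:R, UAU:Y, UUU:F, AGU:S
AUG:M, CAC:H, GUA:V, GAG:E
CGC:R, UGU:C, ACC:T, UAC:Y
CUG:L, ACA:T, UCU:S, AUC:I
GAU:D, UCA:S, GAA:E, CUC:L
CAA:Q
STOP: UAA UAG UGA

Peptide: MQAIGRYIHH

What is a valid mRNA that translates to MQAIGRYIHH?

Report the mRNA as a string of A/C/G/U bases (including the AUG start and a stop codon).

residue 1: M -> AUG (start codon)
residue 2: Q codons sorted = CAA,CAG -> pick first = CAA
residue 3: A codons sorted = GCA,GCC,GCG,GCU -> pick first = GCA
residue 4: I codons sorted = AUA,AUC,AUU -> pick first = AUA
residue 5: G codons sorted = GGA,GGC,GGG,GGU -> pick first = GGA
residue 6: R codons sorted = AGA,AGG,CGA,CGC,CGG,CGU -> pick first = AGA
residue 7: Y codons sorted = UAC,UAU -> pick first = UAC
residue 8: I codons sorted = AUA,AUC,AUU -> pick first = AUA
residue 9: H codons sorted = CAC,CAU -> pick first = CAC
residue 10: H codons sorted = CAC,CAU -> pick first = CAC
terminator: stop codons sorted = UAA,UAG,UGA -> pick first = UAA

Answer: mRNA: AUGCAAGCAAUAGGAAGAUACAUACACCACUAA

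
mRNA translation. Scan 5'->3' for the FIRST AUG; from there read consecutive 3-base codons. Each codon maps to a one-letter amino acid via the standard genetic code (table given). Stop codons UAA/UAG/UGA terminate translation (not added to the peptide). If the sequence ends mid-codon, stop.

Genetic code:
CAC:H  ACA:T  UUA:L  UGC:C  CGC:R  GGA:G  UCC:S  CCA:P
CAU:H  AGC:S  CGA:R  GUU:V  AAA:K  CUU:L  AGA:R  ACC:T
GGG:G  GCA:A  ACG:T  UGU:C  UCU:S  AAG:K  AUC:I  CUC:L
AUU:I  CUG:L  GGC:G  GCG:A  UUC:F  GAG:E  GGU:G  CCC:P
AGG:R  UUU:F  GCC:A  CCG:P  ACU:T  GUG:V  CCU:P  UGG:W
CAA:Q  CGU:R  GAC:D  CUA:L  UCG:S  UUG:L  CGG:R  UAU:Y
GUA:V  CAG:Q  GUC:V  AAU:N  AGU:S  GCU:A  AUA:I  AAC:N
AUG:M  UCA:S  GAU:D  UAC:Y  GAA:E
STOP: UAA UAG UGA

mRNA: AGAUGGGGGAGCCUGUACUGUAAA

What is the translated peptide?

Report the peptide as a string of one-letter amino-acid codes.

start AUG at pos 2
pos 2: AUG -> M; peptide=M
pos 5: GGG -> G; peptide=MG
pos 8: GAG -> E; peptide=MGE
pos 11: CCU -> P; peptide=MGEP
pos 14: GUA -> V; peptide=MGEPV
pos 17: CUG -> L; peptide=MGEPVL
pos 20: UAA -> STOP

Answer: MGEPVL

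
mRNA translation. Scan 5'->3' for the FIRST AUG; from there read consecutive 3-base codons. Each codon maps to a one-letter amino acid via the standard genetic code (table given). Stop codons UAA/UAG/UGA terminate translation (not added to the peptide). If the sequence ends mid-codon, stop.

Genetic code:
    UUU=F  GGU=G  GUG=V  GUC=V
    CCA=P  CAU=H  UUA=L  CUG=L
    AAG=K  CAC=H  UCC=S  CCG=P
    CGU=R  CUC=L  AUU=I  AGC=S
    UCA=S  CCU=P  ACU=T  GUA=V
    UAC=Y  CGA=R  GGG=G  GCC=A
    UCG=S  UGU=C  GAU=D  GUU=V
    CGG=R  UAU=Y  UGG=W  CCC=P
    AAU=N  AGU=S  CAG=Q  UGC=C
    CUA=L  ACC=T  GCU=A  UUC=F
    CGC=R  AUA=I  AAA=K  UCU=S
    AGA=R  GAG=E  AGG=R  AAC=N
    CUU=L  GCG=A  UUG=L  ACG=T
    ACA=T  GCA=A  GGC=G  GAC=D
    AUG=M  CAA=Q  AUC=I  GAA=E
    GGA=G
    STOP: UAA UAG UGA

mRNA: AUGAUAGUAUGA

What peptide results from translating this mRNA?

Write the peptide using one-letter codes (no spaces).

Answer: MIV

Derivation:
start AUG at pos 0
pos 0: AUG -> M; peptide=M
pos 3: AUA -> I; peptide=MI
pos 6: GUA -> V; peptide=MIV
pos 9: UGA -> STOP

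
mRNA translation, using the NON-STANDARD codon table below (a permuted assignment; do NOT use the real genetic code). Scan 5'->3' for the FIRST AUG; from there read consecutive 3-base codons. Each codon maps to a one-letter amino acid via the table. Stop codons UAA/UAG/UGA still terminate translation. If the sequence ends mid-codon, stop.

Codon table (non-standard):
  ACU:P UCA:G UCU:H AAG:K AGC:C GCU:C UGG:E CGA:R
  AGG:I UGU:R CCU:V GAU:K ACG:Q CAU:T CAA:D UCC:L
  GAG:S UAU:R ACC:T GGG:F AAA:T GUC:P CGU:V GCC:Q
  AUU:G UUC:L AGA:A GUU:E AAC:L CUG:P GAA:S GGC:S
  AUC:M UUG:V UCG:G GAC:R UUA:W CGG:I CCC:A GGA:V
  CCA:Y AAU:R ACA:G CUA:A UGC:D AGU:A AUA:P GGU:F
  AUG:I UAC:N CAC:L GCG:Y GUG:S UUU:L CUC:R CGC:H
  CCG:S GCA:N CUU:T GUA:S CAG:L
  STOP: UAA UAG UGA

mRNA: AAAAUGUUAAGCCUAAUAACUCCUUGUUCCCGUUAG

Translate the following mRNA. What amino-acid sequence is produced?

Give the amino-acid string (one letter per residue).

start AUG at pos 3
pos 3: AUG -> I; peptide=I
pos 6: UUA -> W; peptide=IW
pos 9: AGC -> C; peptide=IWC
pos 12: CUA -> A; peptide=IWCA
pos 15: AUA -> P; peptide=IWCAP
pos 18: ACU -> P; peptide=IWCAPP
pos 21: CCU -> V; peptide=IWCAPPV
pos 24: UGU -> R; peptide=IWCAPPVR
pos 27: UCC -> L; peptide=IWCAPPVRL
pos 30: CGU -> V; peptide=IWCAPPVRLV
pos 33: UAG -> STOP

Answer: IWCAPPVRLV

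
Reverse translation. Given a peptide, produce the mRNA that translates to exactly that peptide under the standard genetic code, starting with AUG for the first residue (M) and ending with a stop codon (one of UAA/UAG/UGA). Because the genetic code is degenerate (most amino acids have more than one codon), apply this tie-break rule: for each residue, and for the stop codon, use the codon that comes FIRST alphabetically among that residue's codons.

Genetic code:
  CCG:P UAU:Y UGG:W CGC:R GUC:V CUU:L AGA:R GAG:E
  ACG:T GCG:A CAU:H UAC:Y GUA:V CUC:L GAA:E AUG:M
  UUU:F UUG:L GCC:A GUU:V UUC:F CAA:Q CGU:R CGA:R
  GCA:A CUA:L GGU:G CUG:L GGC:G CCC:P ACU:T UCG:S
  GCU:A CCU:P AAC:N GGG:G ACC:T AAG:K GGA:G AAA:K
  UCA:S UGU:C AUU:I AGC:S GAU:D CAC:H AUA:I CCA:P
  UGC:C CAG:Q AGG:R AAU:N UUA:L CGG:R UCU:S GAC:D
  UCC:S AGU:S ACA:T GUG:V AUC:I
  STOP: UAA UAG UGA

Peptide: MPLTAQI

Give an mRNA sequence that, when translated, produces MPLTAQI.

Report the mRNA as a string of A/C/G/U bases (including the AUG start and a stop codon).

Answer: mRNA: AUGCCACUAACAGCACAAAUAUAA

Derivation:
residue 1: M -> AUG (start codon)
residue 2: P codons sorted = CCA,CCC,CCG,CCU -> pick first = CCA
residue 3: L codons sorted = CUA,CUC,CUG,CUU,UUA,UUG -> pick first = CUA
residue 4: T codons sorted = ACA,ACC,ACG,ACU -> pick first = ACA
residue 5: A codons sorted = GCA,GCC,GCG,GCU -> pick first = GCA
residue 6: Q codons sorted = CAA,CAG -> pick first = CAA
residue 7: I codons sorted = AUA,AUC,AUU -> pick first = AUA
terminator: stop codons sorted = UAA,UAG,UGA -> pick first = UAA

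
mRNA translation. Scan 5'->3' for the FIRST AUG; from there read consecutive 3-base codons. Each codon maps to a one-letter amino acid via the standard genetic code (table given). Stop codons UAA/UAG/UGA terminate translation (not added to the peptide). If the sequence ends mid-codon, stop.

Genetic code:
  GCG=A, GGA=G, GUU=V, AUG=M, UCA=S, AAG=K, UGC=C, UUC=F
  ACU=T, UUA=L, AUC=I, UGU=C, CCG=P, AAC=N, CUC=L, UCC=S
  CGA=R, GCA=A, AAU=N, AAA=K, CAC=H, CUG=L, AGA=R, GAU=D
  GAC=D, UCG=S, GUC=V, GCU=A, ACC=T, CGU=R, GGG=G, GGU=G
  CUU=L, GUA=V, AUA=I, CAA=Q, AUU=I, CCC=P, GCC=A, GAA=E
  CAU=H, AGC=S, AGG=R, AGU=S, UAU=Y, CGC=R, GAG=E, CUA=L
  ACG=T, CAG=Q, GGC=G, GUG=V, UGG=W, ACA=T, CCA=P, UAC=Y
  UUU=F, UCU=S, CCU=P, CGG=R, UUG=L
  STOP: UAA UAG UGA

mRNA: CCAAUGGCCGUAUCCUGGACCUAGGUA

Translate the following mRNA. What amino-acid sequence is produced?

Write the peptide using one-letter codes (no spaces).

Answer: MAVSWT

Derivation:
start AUG at pos 3
pos 3: AUG -> M; peptide=M
pos 6: GCC -> A; peptide=MA
pos 9: GUA -> V; peptide=MAV
pos 12: UCC -> S; peptide=MAVS
pos 15: UGG -> W; peptide=MAVSW
pos 18: ACC -> T; peptide=MAVSWT
pos 21: UAG -> STOP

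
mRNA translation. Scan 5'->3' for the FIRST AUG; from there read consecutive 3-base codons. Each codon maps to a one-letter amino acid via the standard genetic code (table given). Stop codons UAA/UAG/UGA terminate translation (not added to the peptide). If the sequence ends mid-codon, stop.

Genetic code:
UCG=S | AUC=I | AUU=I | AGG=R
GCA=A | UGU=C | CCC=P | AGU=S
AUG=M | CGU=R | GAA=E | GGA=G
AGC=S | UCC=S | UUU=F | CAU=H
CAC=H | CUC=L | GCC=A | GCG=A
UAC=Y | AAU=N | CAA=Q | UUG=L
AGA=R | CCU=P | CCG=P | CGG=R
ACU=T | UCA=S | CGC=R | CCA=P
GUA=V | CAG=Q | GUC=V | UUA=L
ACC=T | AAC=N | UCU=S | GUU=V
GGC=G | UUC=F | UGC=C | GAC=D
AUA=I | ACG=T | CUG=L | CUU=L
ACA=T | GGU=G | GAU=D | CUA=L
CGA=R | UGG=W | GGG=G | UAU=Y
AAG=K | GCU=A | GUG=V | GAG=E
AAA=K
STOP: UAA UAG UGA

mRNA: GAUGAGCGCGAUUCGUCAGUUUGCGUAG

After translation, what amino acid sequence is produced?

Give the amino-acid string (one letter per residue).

Answer: MSAIRQFA

Derivation:
start AUG at pos 1
pos 1: AUG -> M; peptide=M
pos 4: AGC -> S; peptide=MS
pos 7: GCG -> A; peptide=MSA
pos 10: AUU -> I; peptide=MSAI
pos 13: CGU -> R; peptide=MSAIR
pos 16: CAG -> Q; peptide=MSAIRQ
pos 19: UUU -> F; peptide=MSAIRQF
pos 22: GCG -> A; peptide=MSAIRQFA
pos 25: UAG -> STOP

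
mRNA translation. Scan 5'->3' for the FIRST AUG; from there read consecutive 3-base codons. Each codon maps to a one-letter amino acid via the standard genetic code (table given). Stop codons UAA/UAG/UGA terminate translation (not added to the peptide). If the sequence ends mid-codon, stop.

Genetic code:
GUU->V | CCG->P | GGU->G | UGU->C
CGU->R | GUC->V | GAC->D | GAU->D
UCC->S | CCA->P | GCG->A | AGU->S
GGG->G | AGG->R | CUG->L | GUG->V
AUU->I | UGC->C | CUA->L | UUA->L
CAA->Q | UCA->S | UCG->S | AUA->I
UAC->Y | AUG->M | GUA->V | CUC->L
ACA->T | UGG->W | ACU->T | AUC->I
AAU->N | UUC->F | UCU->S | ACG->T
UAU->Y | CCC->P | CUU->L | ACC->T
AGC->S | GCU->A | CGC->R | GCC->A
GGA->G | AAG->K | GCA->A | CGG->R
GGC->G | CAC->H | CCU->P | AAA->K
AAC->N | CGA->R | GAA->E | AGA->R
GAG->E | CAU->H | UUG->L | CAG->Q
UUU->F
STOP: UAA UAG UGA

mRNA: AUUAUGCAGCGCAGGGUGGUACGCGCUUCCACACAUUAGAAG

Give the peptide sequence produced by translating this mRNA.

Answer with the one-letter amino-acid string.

Answer: MQRRVVRASTH

Derivation:
start AUG at pos 3
pos 3: AUG -> M; peptide=M
pos 6: CAG -> Q; peptide=MQ
pos 9: CGC -> R; peptide=MQR
pos 12: AGG -> R; peptide=MQRR
pos 15: GUG -> V; peptide=MQRRV
pos 18: GUA -> V; peptide=MQRRVV
pos 21: CGC -> R; peptide=MQRRVVR
pos 24: GCU -> A; peptide=MQRRVVRA
pos 27: UCC -> S; peptide=MQRRVVRAS
pos 30: ACA -> T; peptide=MQRRVVRAST
pos 33: CAU -> H; peptide=MQRRVVRASTH
pos 36: UAG -> STOP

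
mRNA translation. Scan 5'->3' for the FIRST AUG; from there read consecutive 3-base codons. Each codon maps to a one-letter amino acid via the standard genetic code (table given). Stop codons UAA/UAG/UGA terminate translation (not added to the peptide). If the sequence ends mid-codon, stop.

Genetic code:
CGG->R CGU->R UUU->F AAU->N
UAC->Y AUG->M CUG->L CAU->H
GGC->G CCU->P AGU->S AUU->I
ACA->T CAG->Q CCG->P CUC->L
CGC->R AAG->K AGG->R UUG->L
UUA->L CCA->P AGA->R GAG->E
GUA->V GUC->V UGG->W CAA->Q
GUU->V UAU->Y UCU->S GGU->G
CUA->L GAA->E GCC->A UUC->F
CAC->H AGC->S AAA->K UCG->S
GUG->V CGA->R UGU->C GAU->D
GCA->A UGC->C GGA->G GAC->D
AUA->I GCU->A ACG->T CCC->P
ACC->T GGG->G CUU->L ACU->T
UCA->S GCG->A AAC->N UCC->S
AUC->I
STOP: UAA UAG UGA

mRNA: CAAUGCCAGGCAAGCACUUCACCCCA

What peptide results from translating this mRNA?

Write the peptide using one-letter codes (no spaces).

Answer: MPGKHFTP

Derivation:
start AUG at pos 2
pos 2: AUG -> M; peptide=M
pos 5: CCA -> P; peptide=MP
pos 8: GGC -> G; peptide=MPG
pos 11: AAG -> K; peptide=MPGK
pos 14: CAC -> H; peptide=MPGKH
pos 17: UUC -> F; peptide=MPGKHF
pos 20: ACC -> T; peptide=MPGKHFT
pos 23: CCA -> P; peptide=MPGKHFTP
pos 26: only 0 nt remain (<3), stop (end of mRNA)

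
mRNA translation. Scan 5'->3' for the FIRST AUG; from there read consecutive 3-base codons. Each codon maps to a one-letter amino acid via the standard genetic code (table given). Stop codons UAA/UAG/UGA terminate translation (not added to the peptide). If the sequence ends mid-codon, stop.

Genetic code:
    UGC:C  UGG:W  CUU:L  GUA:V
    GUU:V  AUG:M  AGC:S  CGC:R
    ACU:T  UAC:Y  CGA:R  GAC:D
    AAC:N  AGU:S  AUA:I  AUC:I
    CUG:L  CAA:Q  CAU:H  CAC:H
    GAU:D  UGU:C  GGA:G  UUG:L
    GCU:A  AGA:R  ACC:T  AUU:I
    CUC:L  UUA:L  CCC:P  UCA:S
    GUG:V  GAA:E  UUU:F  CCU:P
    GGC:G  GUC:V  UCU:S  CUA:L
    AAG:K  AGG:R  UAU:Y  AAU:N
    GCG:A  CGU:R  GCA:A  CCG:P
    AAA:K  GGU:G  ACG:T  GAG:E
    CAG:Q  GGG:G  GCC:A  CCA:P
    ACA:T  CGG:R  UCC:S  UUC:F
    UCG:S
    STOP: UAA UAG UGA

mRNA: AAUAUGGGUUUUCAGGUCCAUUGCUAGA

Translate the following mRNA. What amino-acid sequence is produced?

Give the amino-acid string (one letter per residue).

start AUG at pos 3
pos 3: AUG -> M; peptide=M
pos 6: GGU -> G; peptide=MG
pos 9: UUU -> F; peptide=MGF
pos 12: CAG -> Q; peptide=MGFQ
pos 15: GUC -> V; peptide=MGFQV
pos 18: CAU -> H; peptide=MGFQVH
pos 21: UGC -> C; peptide=MGFQVHC
pos 24: UAG -> STOP

Answer: MGFQVHC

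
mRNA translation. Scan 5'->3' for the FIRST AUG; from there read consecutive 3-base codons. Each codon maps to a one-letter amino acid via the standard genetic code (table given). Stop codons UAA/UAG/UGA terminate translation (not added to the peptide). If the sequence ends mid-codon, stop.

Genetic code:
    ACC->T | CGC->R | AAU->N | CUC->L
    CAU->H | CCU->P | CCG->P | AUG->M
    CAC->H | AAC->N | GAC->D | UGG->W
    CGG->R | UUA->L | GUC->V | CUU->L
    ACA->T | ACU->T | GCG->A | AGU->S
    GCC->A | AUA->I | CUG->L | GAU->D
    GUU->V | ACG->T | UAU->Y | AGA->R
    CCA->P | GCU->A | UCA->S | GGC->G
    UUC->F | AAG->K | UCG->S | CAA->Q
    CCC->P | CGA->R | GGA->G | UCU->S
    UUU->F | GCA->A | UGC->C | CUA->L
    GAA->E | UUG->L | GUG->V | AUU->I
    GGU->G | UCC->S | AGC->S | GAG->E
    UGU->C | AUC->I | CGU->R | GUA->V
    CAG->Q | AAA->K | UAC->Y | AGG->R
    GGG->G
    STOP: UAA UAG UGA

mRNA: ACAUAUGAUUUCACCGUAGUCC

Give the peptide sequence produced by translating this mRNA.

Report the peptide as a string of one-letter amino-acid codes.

start AUG at pos 4
pos 4: AUG -> M; peptide=M
pos 7: AUU -> I; peptide=MI
pos 10: UCA -> S; peptide=MIS
pos 13: CCG -> P; peptide=MISP
pos 16: UAG -> STOP

Answer: MISP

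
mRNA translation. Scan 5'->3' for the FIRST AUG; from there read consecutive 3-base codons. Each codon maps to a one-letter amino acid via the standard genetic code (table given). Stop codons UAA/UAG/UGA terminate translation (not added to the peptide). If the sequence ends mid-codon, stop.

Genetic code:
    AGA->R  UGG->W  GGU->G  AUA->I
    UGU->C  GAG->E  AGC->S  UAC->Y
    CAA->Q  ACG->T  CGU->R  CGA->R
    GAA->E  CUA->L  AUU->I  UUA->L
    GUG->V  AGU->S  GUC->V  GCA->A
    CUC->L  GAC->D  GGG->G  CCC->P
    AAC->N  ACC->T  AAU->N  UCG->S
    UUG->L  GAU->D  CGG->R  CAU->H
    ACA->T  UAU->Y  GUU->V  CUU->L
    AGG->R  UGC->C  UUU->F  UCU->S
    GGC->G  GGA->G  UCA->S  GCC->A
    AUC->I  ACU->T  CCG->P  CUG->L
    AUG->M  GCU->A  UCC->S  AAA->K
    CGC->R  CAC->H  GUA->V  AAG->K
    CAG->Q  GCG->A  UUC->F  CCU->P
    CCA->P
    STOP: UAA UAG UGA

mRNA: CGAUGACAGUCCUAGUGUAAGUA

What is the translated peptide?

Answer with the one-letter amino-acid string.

start AUG at pos 2
pos 2: AUG -> M; peptide=M
pos 5: ACA -> T; peptide=MT
pos 8: GUC -> V; peptide=MTV
pos 11: CUA -> L; peptide=MTVL
pos 14: GUG -> V; peptide=MTVLV
pos 17: UAA -> STOP

Answer: MTVLV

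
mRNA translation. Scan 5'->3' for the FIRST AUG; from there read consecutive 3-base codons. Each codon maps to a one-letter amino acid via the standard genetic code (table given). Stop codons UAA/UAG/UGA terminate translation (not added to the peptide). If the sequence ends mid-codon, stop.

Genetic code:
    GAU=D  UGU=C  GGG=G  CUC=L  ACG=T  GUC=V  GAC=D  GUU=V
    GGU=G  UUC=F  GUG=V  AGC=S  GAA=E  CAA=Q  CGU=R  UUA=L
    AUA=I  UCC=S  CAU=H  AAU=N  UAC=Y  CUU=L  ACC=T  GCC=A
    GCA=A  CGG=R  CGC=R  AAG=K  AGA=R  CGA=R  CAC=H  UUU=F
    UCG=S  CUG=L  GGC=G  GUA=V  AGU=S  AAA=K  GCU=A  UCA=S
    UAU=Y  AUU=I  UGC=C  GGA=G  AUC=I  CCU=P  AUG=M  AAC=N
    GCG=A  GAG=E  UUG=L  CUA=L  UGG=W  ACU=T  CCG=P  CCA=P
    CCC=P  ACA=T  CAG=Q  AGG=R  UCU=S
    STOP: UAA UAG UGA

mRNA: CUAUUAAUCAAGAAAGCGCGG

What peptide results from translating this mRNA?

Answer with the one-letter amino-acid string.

no AUG start codon found

Answer: (empty: no AUG start codon)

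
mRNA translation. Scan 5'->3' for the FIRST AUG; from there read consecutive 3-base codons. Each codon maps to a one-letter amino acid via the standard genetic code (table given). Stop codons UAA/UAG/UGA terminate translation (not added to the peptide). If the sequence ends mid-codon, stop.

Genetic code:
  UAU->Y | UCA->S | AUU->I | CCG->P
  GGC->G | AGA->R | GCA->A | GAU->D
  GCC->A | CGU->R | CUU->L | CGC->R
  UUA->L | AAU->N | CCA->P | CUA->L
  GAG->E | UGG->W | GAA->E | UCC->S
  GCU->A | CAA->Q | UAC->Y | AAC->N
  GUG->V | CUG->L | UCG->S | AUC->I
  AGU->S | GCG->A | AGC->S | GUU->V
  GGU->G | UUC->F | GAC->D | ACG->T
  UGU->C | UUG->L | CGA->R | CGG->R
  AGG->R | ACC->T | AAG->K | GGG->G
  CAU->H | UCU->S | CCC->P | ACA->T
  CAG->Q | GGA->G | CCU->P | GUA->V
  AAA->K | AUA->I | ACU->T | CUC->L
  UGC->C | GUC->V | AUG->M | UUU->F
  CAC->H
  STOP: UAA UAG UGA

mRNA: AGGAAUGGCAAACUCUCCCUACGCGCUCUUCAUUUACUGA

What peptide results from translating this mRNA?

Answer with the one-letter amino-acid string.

start AUG at pos 4
pos 4: AUG -> M; peptide=M
pos 7: GCA -> A; peptide=MA
pos 10: AAC -> N; peptide=MAN
pos 13: UCU -> S; peptide=MANS
pos 16: CCC -> P; peptide=MANSP
pos 19: UAC -> Y; peptide=MANSPY
pos 22: GCG -> A; peptide=MANSPYA
pos 25: CUC -> L; peptide=MANSPYAL
pos 28: UUC -> F; peptide=MANSPYALF
pos 31: AUU -> I; peptide=MANSPYALFI
pos 34: UAC -> Y; peptide=MANSPYALFIY
pos 37: UGA -> STOP

Answer: MANSPYALFIY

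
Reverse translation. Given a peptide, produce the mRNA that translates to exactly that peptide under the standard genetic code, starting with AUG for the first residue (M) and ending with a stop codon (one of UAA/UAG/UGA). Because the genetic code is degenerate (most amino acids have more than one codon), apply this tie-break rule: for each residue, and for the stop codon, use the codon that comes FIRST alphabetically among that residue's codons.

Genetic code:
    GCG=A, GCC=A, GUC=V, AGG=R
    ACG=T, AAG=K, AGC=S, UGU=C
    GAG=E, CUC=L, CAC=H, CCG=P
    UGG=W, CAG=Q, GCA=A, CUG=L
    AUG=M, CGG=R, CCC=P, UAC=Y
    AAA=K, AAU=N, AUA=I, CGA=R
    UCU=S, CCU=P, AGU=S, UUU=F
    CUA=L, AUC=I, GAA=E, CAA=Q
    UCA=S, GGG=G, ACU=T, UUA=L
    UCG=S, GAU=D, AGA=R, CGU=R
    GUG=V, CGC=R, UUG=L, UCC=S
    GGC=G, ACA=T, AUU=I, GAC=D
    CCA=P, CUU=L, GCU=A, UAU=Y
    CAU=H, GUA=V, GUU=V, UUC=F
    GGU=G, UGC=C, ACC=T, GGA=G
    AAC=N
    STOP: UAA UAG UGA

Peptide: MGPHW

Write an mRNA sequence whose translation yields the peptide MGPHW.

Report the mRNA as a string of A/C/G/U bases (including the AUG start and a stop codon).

Answer: mRNA: AUGGGACCACACUGGUAA

Derivation:
residue 1: M -> AUG (start codon)
residue 2: G codons sorted = GGA,GGC,GGG,GGU -> pick first = GGA
residue 3: P codons sorted = CCA,CCC,CCG,CCU -> pick first = CCA
residue 4: H codons sorted = CAC,CAU -> pick first = CAC
residue 5: W -> UGG (only codon)
terminator: stop codons sorted = UAA,UAG,UGA -> pick first = UAA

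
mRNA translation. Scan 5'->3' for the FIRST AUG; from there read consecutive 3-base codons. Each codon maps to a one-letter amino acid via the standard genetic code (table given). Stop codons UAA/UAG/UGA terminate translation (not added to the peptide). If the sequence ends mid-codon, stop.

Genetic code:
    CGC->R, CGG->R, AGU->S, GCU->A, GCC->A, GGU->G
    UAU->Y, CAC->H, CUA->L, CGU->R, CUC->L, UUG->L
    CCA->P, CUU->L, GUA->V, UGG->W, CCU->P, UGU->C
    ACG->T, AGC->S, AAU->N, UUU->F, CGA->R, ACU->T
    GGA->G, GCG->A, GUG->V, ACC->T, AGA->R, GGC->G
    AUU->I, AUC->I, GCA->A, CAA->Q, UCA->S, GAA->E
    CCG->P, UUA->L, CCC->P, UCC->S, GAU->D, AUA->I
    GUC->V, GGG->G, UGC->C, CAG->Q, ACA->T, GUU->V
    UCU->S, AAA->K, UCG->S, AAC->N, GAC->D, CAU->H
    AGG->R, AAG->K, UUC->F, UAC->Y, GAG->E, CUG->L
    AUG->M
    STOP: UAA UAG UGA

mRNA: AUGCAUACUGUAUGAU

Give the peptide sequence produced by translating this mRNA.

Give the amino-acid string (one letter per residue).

Answer: MHTV

Derivation:
start AUG at pos 0
pos 0: AUG -> M; peptide=M
pos 3: CAU -> H; peptide=MH
pos 6: ACU -> T; peptide=MHT
pos 9: GUA -> V; peptide=MHTV
pos 12: UGA -> STOP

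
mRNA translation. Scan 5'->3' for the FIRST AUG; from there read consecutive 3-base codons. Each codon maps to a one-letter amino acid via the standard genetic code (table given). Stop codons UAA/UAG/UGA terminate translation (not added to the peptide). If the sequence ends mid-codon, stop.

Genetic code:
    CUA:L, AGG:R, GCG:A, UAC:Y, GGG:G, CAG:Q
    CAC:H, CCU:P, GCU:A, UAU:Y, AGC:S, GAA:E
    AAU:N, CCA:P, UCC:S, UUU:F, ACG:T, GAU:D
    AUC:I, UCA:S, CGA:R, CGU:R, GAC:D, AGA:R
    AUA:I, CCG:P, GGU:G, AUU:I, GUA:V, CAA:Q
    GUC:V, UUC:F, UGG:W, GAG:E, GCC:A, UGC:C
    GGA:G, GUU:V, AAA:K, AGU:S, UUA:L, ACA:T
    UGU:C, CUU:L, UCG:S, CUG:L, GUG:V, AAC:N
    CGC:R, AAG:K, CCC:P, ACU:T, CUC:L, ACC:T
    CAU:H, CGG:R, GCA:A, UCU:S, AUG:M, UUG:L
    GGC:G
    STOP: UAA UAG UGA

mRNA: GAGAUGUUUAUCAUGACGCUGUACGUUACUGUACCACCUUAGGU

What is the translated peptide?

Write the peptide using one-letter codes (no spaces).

Answer: MFIMTLYVTVPP

Derivation:
start AUG at pos 3
pos 3: AUG -> M; peptide=M
pos 6: UUU -> F; peptide=MF
pos 9: AUC -> I; peptide=MFI
pos 12: AUG -> M; peptide=MFIM
pos 15: ACG -> T; peptide=MFIMT
pos 18: CUG -> L; peptide=MFIMTL
pos 21: UAC -> Y; peptide=MFIMTLY
pos 24: GUU -> V; peptide=MFIMTLYV
pos 27: ACU -> T; peptide=MFIMTLYVT
pos 30: GUA -> V; peptide=MFIMTLYVTV
pos 33: CCA -> P; peptide=MFIMTLYVTVP
pos 36: CCU -> P; peptide=MFIMTLYVTVPP
pos 39: UAG -> STOP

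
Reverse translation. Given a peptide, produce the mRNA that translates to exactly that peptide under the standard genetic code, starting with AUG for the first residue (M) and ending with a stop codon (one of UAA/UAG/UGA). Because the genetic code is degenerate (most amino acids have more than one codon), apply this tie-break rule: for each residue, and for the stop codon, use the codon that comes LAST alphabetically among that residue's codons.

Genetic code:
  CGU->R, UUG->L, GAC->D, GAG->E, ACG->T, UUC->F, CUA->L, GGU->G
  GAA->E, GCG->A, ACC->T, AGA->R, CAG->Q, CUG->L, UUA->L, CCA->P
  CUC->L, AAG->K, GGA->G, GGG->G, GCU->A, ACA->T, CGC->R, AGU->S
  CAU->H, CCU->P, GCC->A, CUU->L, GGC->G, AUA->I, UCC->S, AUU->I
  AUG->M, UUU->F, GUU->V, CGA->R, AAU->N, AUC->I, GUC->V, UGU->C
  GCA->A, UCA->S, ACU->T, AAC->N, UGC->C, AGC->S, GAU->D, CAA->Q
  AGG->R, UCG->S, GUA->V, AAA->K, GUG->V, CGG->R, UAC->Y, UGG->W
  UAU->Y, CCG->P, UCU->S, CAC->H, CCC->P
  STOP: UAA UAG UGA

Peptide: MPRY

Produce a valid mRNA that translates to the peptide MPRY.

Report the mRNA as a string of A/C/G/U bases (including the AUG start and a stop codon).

residue 1: M -> AUG (start codon)
residue 2: P codons sorted = CCA,CCC,CCG,CCU -> pick last = CCU
residue 3: R codons sorted = AGA,AGG,CGA,CGC,CGG,CGU -> pick last = CGU
residue 4: Y codons sorted = UAC,UAU -> pick last = UAU
terminator: stop codons sorted = UAA,UAG,UGA -> pick last = UGA

Answer: mRNA: AUGCCUCGUUAUUGA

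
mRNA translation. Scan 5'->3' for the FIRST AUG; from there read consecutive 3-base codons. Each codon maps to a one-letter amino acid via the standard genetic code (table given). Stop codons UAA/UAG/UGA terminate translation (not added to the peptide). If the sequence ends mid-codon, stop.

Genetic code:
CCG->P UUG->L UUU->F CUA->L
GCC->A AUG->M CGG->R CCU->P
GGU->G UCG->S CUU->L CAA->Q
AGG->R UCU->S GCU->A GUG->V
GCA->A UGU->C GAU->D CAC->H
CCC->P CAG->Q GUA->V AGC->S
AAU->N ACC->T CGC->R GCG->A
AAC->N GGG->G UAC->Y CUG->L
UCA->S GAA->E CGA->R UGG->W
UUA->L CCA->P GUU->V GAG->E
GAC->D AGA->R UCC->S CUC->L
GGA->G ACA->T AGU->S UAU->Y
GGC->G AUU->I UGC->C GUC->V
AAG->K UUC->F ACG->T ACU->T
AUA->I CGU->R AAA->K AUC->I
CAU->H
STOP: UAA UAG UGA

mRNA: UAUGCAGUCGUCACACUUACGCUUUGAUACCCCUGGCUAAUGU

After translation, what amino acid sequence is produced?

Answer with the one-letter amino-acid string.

start AUG at pos 1
pos 1: AUG -> M; peptide=M
pos 4: CAG -> Q; peptide=MQ
pos 7: UCG -> S; peptide=MQS
pos 10: UCA -> S; peptide=MQSS
pos 13: CAC -> H; peptide=MQSSH
pos 16: UUA -> L; peptide=MQSSHL
pos 19: CGC -> R; peptide=MQSSHLR
pos 22: UUU -> F; peptide=MQSSHLRF
pos 25: GAU -> D; peptide=MQSSHLRFD
pos 28: ACC -> T; peptide=MQSSHLRFDT
pos 31: CCU -> P; peptide=MQSSHLRFDTP
pos 34: GGC -> G; peptide=MQSSHLRFDTPG
pos 37: UAA -> STOP

Answer: MQSSHLRFDTPG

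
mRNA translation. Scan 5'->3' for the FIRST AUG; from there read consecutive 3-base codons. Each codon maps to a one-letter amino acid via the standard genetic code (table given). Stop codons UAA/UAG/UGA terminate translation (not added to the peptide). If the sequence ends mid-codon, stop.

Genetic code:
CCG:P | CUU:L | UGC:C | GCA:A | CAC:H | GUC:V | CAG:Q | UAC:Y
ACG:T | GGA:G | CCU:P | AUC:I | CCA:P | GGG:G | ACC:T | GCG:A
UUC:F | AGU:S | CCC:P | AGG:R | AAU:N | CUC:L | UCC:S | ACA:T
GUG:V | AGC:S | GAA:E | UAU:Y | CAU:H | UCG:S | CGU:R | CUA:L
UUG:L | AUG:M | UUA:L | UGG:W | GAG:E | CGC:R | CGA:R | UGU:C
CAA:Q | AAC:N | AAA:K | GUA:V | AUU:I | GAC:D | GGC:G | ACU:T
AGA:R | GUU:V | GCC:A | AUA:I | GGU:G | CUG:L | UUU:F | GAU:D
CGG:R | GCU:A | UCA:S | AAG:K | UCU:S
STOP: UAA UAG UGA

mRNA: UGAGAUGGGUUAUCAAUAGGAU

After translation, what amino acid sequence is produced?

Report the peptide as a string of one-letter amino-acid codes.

start AUG at pos 4
pos 4: AUG -> M; peptide=M
pos 7: GGU -> G; peptide=MG
pos 10: UAU -> Y; peptide=MGY
pos 13: CAA -> Q; peptide=MGYQ
pos 16: UAG -> STOP

Answer: MGYQ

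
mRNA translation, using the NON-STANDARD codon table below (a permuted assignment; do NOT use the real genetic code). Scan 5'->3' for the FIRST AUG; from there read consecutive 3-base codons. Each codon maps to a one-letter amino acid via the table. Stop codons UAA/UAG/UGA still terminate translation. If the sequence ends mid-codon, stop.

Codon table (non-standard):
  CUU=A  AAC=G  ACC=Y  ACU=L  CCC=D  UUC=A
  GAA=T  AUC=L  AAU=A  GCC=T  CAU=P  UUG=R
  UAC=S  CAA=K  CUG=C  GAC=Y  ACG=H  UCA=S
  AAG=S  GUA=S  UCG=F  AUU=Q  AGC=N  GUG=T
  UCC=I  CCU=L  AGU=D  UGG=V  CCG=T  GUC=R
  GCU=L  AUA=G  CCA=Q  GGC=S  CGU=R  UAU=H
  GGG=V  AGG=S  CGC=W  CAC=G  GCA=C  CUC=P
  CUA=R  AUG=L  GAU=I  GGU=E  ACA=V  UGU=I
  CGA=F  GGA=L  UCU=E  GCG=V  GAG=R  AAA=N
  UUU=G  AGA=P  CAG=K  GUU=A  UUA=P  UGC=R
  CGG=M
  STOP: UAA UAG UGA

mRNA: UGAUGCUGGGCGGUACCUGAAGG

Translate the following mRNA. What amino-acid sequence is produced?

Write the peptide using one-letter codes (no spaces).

Answer: LCSEY

Derivation:
start AUG at pos 2
pos 2: AUG -> L; peptide=L
pos 5: CUG -> C; peptide=LC
pos 8: GGC -> S; peptide=LCS
pos 11: GGU -> E; peptide=LCSE
pos 14: ACC -> Y; peptide=LCSEY
pos 17: UGA -> STOP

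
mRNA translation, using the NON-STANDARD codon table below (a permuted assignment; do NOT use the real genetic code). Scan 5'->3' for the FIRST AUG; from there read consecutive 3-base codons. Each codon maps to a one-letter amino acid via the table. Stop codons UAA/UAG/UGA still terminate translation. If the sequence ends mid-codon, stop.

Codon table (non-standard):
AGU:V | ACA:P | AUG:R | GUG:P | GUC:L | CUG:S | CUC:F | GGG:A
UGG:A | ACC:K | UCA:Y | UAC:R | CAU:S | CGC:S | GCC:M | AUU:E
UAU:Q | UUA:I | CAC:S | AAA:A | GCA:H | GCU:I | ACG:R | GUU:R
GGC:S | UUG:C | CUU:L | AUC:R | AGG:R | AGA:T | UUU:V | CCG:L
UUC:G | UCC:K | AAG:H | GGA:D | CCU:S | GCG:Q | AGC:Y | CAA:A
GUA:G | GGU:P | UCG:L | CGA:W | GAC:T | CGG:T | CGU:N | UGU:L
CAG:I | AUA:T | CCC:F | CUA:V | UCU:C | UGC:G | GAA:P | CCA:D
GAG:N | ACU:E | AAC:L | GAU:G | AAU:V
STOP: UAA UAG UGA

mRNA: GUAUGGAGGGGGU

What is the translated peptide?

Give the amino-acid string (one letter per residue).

Answer: RNA

Derivation:
start AUG at pos 2
pos 2: AUG -> R; peptide=R
pos 5: GAG -> N; peptide=RN
pos 8: GGG -> A; peptide=RNA
pos 11: only 2 nt remain (<3), stop (end of mRNA)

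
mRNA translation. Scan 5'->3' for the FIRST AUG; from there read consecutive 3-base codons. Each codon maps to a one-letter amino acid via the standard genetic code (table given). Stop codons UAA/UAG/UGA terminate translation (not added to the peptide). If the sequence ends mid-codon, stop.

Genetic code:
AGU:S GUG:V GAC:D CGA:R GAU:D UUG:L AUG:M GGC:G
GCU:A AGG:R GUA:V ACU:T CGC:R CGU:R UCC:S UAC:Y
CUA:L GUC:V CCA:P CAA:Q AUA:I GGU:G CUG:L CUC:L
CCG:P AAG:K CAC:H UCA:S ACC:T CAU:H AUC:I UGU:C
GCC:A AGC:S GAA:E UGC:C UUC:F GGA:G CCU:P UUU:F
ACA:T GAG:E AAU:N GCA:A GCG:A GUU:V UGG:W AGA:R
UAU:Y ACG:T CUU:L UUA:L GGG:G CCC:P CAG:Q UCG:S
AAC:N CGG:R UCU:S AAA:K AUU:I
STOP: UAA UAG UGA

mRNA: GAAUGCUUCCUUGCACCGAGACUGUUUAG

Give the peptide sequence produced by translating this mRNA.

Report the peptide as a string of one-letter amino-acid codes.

start AUG at pos 2
pos 2: AUG -> M; peptide=M
pos 5: CUU -> L; peptide=ML
pos 8: CCU -> P; peptide=MLP
pos 11: UGC -> C; peptide=MLPC
pos 14: ACC -> T; peptide=MLPCT
pos 17: GAG -> E; peptide=MLPCTE
pos 20: ACU -> T; peptide=MLPCTET
pos 23: GUU -> V; peptide=MLPCTETV
pos 26: UAG -> STOP

Answer: MLPCTETV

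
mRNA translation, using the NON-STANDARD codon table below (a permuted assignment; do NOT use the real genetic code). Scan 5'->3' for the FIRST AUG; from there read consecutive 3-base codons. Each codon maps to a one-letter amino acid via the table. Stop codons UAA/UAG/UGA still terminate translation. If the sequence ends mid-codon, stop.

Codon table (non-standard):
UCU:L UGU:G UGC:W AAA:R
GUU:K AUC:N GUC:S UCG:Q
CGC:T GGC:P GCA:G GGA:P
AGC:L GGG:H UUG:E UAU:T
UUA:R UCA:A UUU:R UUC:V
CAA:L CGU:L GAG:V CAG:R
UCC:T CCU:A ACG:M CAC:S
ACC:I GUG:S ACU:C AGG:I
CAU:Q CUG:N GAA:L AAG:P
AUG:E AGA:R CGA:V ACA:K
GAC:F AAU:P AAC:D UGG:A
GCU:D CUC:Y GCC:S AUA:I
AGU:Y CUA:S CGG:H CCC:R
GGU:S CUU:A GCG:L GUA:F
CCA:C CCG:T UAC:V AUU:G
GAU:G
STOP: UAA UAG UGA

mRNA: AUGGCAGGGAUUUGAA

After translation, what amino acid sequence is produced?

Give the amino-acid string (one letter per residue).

Answer: EGHG

Derivation:
start AUG at pos 0
pos 0: AUG -> E; peptide=E
pos 3: GCA -> G; peptide=EG
pos 6: GGG -> H; peptide=EGH
pos 9: AUU -> G; peptide=EGHG
pos 12: UGA -> STOP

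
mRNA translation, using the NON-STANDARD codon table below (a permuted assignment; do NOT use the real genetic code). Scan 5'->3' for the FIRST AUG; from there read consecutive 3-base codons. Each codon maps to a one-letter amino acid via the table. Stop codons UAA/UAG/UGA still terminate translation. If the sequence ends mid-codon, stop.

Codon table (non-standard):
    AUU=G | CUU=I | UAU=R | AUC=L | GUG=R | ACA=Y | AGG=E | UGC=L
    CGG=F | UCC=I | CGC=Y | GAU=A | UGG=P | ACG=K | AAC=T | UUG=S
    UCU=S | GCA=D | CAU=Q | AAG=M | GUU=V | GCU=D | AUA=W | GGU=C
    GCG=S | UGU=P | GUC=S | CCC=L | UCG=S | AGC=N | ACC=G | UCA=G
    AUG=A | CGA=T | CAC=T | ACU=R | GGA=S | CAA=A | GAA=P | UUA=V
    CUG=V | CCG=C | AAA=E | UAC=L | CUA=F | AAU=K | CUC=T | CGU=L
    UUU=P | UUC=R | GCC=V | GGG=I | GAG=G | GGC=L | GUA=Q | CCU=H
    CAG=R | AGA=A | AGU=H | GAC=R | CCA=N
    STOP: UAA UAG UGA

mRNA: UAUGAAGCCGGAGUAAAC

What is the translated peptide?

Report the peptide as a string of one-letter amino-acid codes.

start AUG at pos 1
pos 1: AUG -> A; peptide=A
pos 4: AAG -> M; peptide=AM
pos 7: CCG -> C; peptide=AMC
pos 10: GAG -> G; peptide=AMCG
pos 13: UAA -> STOP

Answer: AMCG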